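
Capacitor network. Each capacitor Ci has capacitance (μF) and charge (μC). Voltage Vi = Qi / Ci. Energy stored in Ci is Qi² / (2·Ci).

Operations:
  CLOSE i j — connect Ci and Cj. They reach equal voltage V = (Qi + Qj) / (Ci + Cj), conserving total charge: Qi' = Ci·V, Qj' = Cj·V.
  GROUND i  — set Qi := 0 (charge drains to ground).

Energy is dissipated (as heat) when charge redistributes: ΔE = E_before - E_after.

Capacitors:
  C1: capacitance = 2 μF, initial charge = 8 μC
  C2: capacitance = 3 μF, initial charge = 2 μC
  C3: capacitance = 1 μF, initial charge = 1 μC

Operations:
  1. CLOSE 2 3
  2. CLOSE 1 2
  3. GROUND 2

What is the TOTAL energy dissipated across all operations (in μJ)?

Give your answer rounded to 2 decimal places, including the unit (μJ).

Answer: 12.68 μJ

Derivation:
Initial: C1(2μF, Q=8μC, V=4.00V), C2(3μF, Q=2μC, V=0.67V), C3(1μF, Q=1μC, V=1.00V)
Op 1: CLOSE 2-3: Q_total=3.00, C_total=4.00, V=0.75; Q2=2.25, Q3=0.75; dissipated=0.042
Op 2: CLOSE 1-2: Q_total=10.25, C_total=5.00, V=2.05; Q1=4.10, Q2=6.15; dissipated=6.338
Op 3: GROUND 2: Q2=0; energy lost=6.304
Total dissipated: 12.683 μJ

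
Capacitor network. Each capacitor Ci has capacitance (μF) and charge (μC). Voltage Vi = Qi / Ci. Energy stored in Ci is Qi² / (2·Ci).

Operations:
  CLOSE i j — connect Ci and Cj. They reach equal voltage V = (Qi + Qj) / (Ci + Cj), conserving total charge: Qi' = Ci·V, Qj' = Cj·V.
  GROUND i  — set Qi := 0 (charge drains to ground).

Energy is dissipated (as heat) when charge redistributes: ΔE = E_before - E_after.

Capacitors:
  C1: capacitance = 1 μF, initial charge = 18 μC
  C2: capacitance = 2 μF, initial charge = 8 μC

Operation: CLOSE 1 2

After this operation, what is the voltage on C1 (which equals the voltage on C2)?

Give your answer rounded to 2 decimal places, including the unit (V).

Initial: C1(1μF, Q=18μC, V=18.00V), C2(2μF, Q=8μC, V=4.00V)
Op 1: CLOSE 1-2: Q_total=26.00, C_total=3.00, V=8.67; Q1=8.67, Q2=17.33; dissipated=65.333

Answer: 8.67 V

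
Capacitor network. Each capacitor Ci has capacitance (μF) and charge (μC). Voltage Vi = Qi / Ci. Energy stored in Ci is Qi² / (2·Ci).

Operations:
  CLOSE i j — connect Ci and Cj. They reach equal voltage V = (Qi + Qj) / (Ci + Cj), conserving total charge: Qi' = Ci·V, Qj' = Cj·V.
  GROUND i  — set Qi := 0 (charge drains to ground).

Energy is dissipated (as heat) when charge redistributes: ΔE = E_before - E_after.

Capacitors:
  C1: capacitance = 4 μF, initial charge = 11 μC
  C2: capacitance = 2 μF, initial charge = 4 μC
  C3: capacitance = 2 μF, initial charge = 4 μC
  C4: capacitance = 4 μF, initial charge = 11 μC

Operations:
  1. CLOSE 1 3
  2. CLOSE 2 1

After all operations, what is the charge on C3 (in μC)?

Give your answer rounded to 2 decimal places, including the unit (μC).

Initial: C1(4μF, Q=11μC, V=2.75V), C2(2μF, Q=4μC, V=2.00V), C3(2μF, Q=4μC, V=2.00V), C4(4μF, Q=11μC, V=2.75V)
Op 1: CLOSE 1-3: Q_total=15.00, C_total=6.00, V=2.50; Q1=10.00, Q3=5.00; dissipated=0.375
Op 2: CLOSE 2-1: Q_total=14.00, C_total=6.00, V=2.33; Q2=4.67, Q1=9.33; dissipated=0.167
Final charges: Q1=9.33, Q2=4.67, Q3=5.00, Q4=11.00

Answer: 5.00 μC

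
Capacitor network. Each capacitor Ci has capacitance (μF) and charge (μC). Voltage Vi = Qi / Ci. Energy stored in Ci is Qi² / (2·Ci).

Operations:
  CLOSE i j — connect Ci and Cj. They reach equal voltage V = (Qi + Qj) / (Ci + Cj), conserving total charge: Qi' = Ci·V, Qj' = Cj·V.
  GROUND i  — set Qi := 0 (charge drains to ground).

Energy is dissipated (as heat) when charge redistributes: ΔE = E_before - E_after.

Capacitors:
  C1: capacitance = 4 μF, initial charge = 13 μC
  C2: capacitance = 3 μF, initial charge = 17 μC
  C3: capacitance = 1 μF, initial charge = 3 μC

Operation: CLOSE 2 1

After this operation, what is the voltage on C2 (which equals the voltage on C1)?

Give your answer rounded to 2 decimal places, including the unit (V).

Answer: 4.29 V

Derivation:
Initial: C1(4μF, Q=13μC, V=3.25V), C2(3μF, Q=17μC, V=5.67V), C3(1μF, Q=3μC, V=3.00V)
Op 1: CLOSE 2-1: Q_total=30.00, C_total=7.00, V=4.29; Q2=12.86, Q1=17.14; dissipated=5.006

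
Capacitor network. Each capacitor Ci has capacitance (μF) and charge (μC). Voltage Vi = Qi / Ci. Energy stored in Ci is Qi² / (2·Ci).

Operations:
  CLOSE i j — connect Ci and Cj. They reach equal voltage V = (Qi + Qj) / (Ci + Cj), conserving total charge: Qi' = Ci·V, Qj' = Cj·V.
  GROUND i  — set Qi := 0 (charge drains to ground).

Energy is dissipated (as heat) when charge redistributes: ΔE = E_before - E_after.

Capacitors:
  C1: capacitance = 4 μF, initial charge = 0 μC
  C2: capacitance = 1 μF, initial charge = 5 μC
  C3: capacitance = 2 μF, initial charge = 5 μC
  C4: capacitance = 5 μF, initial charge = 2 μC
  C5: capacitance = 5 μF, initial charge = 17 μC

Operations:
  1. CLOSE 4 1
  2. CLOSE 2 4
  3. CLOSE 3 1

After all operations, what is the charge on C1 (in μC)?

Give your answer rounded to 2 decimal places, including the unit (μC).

Answer: 3.93 μC

Derivation:
Initial: C1(4μF, Q=0μC, V=0.00V), C2(1μF, Q=5μC, V=5.00V), C3(2μF, Q=5μC, V=2.50V), C4(5μF, Q=2μC, V=0.40V), C5(5μF, Q=17μC, V=3.40V)
Op 1: CLOSE 4-1: Q_total=2.00, C_total=9.00, V=0.22; Q4=1.11, Q1=0.89; dissipated=0.178
Op 2: CLOSE 2-4: Q_total=6.11, C_total=6.00, V=1.02; Q2=1.02, Q4=5.09; dissipated=9.511
Op 3: CLOSE 3-1: Q_total=5.89, C_total=6.00, V=0.98; Q3=1.96, Q1=3.93; dissipated=3.459
Final charges: Q1=3.93, Q2=1.02, Q3=1.96, Q4=5.09, Q5=17.00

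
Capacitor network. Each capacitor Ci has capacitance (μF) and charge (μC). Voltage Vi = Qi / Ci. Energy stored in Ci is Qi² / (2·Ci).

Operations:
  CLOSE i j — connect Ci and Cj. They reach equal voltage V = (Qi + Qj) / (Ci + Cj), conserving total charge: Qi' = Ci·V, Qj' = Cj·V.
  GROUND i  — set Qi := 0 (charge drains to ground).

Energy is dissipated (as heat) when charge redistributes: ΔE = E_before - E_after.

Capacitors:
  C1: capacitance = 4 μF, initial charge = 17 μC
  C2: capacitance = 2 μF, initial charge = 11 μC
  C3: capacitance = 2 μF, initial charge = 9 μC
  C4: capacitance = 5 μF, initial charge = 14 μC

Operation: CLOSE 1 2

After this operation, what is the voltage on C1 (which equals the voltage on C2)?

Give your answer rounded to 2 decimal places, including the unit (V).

Initial: C1(4μF, Q=17μC, V=4.25V), C2(2μF, Q=11μC, V=5.50V), C3(2μF, Q=9μC, V=4.50V), C4(5μF, Q=14μC, V=2.80V)
Op 1: CLOSE 1-2: Q_total=28.00, C_total=6.00, V=4.67; Q1=18.67, Q2=9.33; dissipated=1.042

Answer: 4.67 V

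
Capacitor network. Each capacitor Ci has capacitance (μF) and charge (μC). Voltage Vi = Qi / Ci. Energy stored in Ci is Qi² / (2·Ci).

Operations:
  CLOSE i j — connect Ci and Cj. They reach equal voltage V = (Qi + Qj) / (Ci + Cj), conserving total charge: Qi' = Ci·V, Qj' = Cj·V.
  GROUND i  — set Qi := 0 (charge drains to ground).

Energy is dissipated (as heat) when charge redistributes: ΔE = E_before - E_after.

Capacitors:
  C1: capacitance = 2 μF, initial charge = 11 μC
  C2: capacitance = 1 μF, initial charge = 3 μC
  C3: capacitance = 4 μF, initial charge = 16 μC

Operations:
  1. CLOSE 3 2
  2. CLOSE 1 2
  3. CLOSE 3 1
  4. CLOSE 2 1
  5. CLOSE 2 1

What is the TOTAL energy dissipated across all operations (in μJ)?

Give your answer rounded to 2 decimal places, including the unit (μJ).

Answer: 2.41 μJ

Derivation:
Initial: C1(2μF, Q=11μC, V=5.50V), C2(1μF, Q=3μC, V=3.00V), C3(4μF, Q=16μC, V=4.00V)
Op 1: CLOSE 3-2: Q_total=19.00, C_total=5.00, V=3.80; Q3=15.20, Q2=3.80; dissipated=0.400
Op 2: CLOSE 1-2: Q_total=14.80, C_total=3.00, V=4.93; Q1=9.87, Q2=4.93; dissipated=0.963
Op 3: CLOSE 3-1: Q_total=25.07, C_total=6.00, V=4.18; Q3=16.71, Q1=8.36; dissipated=0.856
Op 4: CLOSE 2-1: Q_total=13.29, C_total=3.00, V=4.43; Q2=4.43, Q1=8.86; dissipated=0.190
Op 5: CLOSE 2-1: Q_total=13.29, C_total=3.00, V=4.43; Q2=4.43, Q1=8.86; dissipated=0.000
Total dissipated: 2.410 μJ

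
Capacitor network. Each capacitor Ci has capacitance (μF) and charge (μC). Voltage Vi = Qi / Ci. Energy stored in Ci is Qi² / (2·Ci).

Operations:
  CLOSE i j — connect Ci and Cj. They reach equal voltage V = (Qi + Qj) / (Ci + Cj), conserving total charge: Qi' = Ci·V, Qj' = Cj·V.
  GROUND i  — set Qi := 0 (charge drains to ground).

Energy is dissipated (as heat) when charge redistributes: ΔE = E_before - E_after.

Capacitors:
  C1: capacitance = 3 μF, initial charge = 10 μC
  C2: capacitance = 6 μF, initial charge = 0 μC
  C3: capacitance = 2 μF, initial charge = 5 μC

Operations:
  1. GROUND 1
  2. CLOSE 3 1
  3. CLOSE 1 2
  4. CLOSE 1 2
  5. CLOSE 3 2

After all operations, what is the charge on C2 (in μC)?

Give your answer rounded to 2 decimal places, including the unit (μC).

Answer: 3.00 μC

Derivation:
Initial: C1(3μF, Q=10μC, V=3.33V), C2(6μF, Q=0μC, V=0.00V), C3(2μF, Q=5μC, V=2.50V)
Op 1: GROUND 1: Q1=0; energy lost=16.667
Op 2: CLOSE 3-1: Q_total=5.00, C_total=5.00, V=1.00; Q3=2.00, Q1=3.00; dissipated=3.750
Op 3: CLOSE 1-2: Q_total=3.00, C_total=9.00, V=0.33; Q1=1.00, Q2=2.00; dissipated=1.000
Op 4: CLOSE 1-2: Q_total=3.00, C_total=9.00, V=0.33; Q1=1.00, Q2=2.00; dissipated=0.000
Op 5: CLOSE 3-2: Q_total=4.00, C_total=8.00, V=0.50; Q3=1.00, Q2=3.00; dissipated=0.333
Final charges: Q1=1.00, Q2=3.00, Q3=1.00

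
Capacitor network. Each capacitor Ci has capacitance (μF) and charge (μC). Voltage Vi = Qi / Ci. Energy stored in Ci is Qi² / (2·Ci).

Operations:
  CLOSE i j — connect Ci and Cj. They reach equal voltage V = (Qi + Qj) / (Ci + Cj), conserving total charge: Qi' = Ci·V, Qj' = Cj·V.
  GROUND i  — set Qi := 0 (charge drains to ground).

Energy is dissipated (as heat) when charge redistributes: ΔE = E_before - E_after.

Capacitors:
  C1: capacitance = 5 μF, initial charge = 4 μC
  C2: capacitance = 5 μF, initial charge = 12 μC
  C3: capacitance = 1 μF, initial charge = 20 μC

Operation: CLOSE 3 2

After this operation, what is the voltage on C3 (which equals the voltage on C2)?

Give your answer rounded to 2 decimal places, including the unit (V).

Initial: C1(5μF, Q=4μC, V=0.80V), C2(5μF, Q=12μC, V=2.40V), C3(1μF, Q=20μC, V=20.00V)
Op 1: CLOSE 3-2: Q_total=32.00, C_total=6.00, V=5.33; Q3=5.33, Q2=26.67; dissipated=129.067

Answer: 5.33 V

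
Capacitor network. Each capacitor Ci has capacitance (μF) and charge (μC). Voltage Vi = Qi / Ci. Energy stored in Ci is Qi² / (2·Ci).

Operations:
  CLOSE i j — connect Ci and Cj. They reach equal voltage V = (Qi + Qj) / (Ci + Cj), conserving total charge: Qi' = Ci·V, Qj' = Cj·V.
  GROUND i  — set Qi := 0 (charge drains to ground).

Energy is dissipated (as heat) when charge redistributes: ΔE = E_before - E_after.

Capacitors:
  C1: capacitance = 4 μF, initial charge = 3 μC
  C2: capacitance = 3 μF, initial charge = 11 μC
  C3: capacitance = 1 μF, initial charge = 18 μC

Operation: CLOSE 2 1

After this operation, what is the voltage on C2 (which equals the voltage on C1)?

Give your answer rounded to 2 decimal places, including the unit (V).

Answer: 2.00 V

Derivation:
Initial: C1(4μF, Q=3μC, V=0.75V), C2(3μF, Q=11μC, V=3.67V), C3(1μF, Q=18μC, V=18.00V)
Op 1: CLOSE 2-1: Q_total=14.00, C_total=7.00, V=2.00; Q2=6.00, Q1=8.00; dissipated=7.292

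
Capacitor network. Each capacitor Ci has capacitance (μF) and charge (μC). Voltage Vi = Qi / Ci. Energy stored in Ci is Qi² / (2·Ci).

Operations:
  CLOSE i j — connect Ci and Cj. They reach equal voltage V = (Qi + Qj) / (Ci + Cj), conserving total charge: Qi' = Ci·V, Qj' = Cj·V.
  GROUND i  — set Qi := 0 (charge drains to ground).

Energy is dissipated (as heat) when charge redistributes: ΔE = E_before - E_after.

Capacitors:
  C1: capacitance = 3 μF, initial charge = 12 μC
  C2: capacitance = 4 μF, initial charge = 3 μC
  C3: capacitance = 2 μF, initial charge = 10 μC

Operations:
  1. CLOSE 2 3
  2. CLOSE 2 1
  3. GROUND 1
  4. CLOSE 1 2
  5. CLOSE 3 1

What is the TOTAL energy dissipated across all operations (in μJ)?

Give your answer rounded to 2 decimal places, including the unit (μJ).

Answer: 35.61 μJ

Derivation:
Initial: C1(3μF, Q=12μC, V=4.00V), C2(4μF, Q=3μC, V=0.75V), C3(2μF, Q=10μC, V=5.00V)
Op 1: CLOSE 2-3: Q_total=13.00, C_total=6.00, V=2.17; Q2=8.67, Q3=4.33; dissipated=12.042
Op 2: CLOSE 2-1: Q_total=20.67, C_total=7.00, V=2.95; Q2=11.81, Q1=8.86; dissipated=2.881
Op 3: GROUND 1: Q1=0; energy lost=13.075
Op 4: CLOSE 1-2: Q_total=11.81, C_total=7.00, V=1.69; Q1=5.06, Q2=6.75; dissipated=7.471
Op 5: CLOSE 3-1: Q_total=9.39, C_total=5.00, V=1.88; Q3=3.76, Q1=5.64; dissipated=0.138
Total dissipated: 35.607 μJ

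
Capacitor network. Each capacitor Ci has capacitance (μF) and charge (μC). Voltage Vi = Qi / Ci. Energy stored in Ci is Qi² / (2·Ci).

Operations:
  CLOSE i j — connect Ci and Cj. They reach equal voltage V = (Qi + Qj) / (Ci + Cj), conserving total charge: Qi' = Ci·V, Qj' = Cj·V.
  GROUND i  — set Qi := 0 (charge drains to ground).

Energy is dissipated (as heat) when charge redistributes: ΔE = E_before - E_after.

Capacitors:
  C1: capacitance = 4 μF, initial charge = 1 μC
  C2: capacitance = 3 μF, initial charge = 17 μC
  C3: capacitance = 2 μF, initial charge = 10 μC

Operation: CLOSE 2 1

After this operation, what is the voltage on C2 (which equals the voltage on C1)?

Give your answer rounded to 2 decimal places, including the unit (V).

Answer: 2.57 V

Derivation:
Initial: C1(4μF, Q=1μC, V=0.25V), C2(3μF, Q=17μC, V=5.67V), C3(2μF, Q=10μC, V=5.00V)
Op 1: CLOSE 2-1: Q_total=18.00, C_total=7.00, V=2.57; Q2=7.71, Q1=10.29; dissipated=25.149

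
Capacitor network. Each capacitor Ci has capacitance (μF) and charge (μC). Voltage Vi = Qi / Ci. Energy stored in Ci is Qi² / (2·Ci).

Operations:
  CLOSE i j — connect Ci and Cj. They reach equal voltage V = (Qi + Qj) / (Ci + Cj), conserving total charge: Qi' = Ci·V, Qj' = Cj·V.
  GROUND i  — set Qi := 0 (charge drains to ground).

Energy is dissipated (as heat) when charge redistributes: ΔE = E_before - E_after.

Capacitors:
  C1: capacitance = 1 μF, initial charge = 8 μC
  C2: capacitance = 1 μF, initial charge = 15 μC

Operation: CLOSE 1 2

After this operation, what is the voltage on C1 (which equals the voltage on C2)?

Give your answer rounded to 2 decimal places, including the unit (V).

Answer: 11.50 V

Derivation:
Initial: C1(1μF, Q=8μC, V=8.00V), C2(1μF, Q=15μC, V=15.00V)
Op 1: CLOSE 1-2: Q_total=23.00, C_total=2.00, V=11.50; Q1=11.50, Q2=11.50; dissipated=12.250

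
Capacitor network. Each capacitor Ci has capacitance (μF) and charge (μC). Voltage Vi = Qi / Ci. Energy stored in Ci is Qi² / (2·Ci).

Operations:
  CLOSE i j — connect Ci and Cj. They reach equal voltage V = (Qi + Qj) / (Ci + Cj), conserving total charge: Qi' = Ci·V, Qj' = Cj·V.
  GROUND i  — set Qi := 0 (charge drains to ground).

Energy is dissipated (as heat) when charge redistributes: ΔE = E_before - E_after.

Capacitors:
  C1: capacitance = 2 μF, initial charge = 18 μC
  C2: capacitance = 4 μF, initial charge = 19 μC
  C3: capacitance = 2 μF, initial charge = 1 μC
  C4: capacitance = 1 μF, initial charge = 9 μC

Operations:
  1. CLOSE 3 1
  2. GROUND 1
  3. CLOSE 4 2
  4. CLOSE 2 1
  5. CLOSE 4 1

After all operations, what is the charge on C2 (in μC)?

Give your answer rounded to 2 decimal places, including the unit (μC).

Initial: C1(2μF, Q=18μC, V=9.00V), C2(4μF, Q=19μC, V=4.75V), C3(2μF, Q=1μC, V=0.50V), C4(1μF, Q=9μC, V=9.00V)
Op 1: CLOSE 3-1: Q_total=19.00, C_total=4.00, V=4.75; Q3=9.50, Q1=9.50; dissipated=36.125
Op 2: GROUND 1: Q1=0; energy lost=22.562
Op 3: CLOSE 4-2: Q_total=28.00, C_total=5.00, V=5.60; Q4=5.60, Q2=22.40; dissipated=7.225
Op 4: CLOSE 2-1: Q_total=22.40, C_total=6.00, V=3.73; Q2=14.93, Q1=7.47; dissipated=20.907
Op 5: CLOSE 4-1: Q_total=13.07, C_total=3.00, V=4.36; Q4=4.36, Q1=8.71; dissipated=1.161
Final charges: Q1=8.71, Q2=14.93, Q3=9.50, Q4=4.36

Answer: 14.93 μC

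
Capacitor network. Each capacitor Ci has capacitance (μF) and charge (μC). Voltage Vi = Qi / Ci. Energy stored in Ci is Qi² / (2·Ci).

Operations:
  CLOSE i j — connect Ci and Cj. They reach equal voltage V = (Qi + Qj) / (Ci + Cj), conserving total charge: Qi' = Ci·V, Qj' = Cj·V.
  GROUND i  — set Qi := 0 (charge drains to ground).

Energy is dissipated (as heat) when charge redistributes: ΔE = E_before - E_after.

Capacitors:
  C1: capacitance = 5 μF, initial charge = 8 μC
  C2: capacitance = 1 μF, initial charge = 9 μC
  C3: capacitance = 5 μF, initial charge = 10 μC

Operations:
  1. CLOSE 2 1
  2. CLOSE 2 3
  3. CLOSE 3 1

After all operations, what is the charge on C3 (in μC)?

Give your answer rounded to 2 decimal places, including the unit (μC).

Answer: 12.43 μC

Derivation:
Initial: C1(5μF, Q=8μC, V=1.60V), C2(1μF, Q=9μC, V=9.00V), C3(5μF, Q=10μC, V=2.00V)
Op 1: CLOSE 2-1: Q_total=17.00, C_total=6.00, V=2.83; Q2=2.83, Q1=14.17; dissipated=22.817
Op 2: CLOSE 2-3: Q_total=12.83, C_total=6.00, V=2.14; Q2=2.14, Q3=10.69; dissipated=0.289
Op 3: CLOSE 3-1: Q_total=24.86, C_total=10.00, V=2.49; Q3=12.43, Q1=12.43; dissipated=0.603
Final charges: Q1=12.43, Q2=2.14, Q3=12.43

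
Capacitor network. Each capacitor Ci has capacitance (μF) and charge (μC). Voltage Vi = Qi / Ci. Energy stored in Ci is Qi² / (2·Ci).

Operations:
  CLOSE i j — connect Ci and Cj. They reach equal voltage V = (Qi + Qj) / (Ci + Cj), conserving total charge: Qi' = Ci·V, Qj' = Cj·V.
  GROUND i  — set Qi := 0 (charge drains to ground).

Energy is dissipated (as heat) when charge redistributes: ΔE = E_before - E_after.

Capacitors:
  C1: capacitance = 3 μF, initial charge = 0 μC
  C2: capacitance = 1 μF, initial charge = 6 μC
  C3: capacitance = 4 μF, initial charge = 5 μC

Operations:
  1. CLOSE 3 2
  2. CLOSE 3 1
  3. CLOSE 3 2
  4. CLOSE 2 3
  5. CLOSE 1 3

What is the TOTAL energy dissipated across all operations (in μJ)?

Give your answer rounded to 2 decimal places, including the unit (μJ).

Initial: C1(3μF, Q=0μC, V=0.00V), C2(1μF, Q=6μC, V=6.00V), C3(4μF, Q=5μC, V=1.25V)
Op 1: CLOSE 3-2: Q_total=11.00, C_total=5.00, V=2.20; Q3=8.80, Q2=2.20; dissipated=9.025
Op 2: CLOSE 3-1: Q_total=8.80, C_total=7.00, V=1.26; Q3=5.03, Q1=3.77; dissipated=4.149
Op 3: CLOSE 3-2: Q_total=7.23, C_total=5.00, V=1.45; Q3=5.78, Q2=1.45; dissipated=0.356
Op 4: CLOSE 2-3: Q_total=7.23, C_total=5.00, V=1.45; Q2=1.45, Q3=5.78; dissipated=0.000
Op 5: CLOSE 1-3: Q_total=9.55, C_total=7.00, V=1.36; Q1=4.09, Q3=5.46; dissipated=0.030
Total dissipated: 13.560 μJ

Answer: 13.56 μJ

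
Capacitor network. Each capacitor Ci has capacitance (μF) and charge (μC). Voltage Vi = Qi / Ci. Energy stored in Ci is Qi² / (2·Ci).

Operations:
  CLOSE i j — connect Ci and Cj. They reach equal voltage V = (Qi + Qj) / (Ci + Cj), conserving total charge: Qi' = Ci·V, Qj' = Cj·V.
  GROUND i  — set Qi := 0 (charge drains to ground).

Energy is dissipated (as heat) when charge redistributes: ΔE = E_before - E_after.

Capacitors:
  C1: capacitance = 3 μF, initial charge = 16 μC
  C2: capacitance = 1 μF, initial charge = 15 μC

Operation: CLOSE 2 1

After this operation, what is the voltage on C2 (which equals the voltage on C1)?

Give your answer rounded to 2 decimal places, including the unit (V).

Initial: C1(3μF, Q=16μC, V=5.33V), C2(1μF, Q=15μC, V=15.00V)
Op 1: CLOSE 2-1: Q_total=31.00, C_total=4.00, V=7.75; Q2=7.75, Q1=23.25; dissipated=35.042

Answer: 7.75 V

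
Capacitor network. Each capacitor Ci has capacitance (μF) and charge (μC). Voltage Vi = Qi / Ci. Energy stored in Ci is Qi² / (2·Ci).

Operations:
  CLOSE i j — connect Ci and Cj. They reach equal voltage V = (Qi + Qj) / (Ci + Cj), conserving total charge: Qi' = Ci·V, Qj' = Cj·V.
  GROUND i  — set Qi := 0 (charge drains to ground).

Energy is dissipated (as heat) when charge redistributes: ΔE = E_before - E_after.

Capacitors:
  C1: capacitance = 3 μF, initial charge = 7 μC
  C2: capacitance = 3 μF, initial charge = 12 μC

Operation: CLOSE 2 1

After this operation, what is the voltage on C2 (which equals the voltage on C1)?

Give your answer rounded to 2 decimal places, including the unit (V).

Answer: 3.17 V

Derivation:
Initial: C1(3μF, Q=7μC, V=2.33V), C2(3μF, Q=12μC, V=4.00V)
Op 1: CLOSE 2-1: Q_total=19.00, C_total=6.00, V=3.17; Q2=9.50, Q1=9.50; dissipated=2.083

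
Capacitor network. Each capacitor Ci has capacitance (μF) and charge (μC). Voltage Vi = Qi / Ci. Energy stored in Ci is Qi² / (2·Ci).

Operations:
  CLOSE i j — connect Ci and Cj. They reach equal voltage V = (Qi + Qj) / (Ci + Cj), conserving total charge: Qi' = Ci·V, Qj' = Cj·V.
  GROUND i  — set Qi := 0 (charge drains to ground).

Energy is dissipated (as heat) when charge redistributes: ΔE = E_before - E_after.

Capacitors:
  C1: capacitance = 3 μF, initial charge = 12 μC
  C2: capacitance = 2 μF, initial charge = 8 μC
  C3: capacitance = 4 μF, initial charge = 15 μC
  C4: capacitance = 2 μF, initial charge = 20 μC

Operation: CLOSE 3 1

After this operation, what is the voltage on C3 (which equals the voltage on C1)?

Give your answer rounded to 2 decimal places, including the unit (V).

Initial: C1(3μF, Q=12μC, V=4.00V), C2(2μF, Q=8μC, V=4.00V), C3(4μF, Q=15μC, V=3.75V), C4(2μF, Q=20μC, V=10.00V)
Op 1: CLOSE 3-1: Q_total=27.00, C_total=7.00, V=3.86; Q3=15.43, Q1=11.57; dissipated=0.054

Answer: 3.86 V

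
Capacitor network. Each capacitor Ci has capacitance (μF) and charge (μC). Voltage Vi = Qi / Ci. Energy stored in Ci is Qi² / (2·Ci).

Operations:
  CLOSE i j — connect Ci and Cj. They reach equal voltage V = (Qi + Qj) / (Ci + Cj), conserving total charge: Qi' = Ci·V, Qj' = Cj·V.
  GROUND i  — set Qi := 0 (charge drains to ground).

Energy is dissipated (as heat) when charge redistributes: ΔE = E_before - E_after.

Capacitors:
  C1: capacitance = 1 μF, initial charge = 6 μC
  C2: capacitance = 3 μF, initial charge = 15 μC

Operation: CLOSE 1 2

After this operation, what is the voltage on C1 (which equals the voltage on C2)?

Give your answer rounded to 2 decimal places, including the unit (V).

Initial: C1(1μF, Q=6μC, V=6.00V), C2(3μF, Q=15μC, V=5.00V)
Op 1: CLOSE 1-2: Q_total=21.00, C_total=4.00, V=5.25; Q1=5.25, Q2=15.75; dissipated=0.375

Answer: 5.25 V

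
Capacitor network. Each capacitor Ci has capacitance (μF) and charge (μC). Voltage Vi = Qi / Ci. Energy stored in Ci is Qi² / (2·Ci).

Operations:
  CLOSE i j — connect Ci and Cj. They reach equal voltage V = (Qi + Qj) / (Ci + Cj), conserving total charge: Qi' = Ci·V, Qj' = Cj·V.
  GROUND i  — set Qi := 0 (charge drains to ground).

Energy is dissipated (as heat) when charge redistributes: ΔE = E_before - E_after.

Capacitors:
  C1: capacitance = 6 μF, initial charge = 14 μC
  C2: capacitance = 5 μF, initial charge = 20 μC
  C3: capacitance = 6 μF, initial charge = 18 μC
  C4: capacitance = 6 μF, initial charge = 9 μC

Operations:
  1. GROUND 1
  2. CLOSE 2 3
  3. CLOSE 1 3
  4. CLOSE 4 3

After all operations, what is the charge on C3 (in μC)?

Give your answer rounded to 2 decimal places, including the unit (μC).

Initial: C1(6μF, Q=14μC, V=2.33V), C2(5μF, Q=20μC, V=4.00V), C3(6μF, Q=18μC, V=3.00V), C4(6μF, Q=9μC, V=1.50V)
Op 1: GROUND 1: Q1=0; energy lost=16.333
Op 2: CLOSE 2-3: Q_total=38.00, C_total=11.00, V=3.45; Q2=17.27, Q3=20.73; dissipated=1.364
Op 3: CLOSE 1-3: Q_total=20.73, C_total=12.00, V=1.73; Q1=10.36, Q3=10.36; dissipated=17.901
Op 4: CLOSE 4-3: Q_total=19.36, C_total=12.00, V=1.61; Q4=9.68, Q3=9.68; dissipated=0.077
Final charges: Q1=10.36, Q2=17.27, Q3=9.68, Q4=9.68

Answer: 9.68 μC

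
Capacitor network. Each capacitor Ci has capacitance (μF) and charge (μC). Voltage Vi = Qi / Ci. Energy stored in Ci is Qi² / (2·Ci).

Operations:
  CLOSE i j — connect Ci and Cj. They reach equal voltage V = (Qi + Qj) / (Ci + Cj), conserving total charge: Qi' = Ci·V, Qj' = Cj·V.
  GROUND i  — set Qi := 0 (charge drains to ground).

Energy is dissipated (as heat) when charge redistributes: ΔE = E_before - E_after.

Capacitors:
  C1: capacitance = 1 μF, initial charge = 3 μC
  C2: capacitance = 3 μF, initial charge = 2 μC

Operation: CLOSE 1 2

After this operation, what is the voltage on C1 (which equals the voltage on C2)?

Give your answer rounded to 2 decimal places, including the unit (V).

Initial: C1(1μF, Q=3μC, V=3.00V), C2(3μF, Q=2μC, V=0.67V)
Op 1: CLOSE 1-2: Q_total=5.00, C_total=4.00, V=1.25; Q1=1.25, Q2=3.75; dissipated=2.042

Answer: 1.25 V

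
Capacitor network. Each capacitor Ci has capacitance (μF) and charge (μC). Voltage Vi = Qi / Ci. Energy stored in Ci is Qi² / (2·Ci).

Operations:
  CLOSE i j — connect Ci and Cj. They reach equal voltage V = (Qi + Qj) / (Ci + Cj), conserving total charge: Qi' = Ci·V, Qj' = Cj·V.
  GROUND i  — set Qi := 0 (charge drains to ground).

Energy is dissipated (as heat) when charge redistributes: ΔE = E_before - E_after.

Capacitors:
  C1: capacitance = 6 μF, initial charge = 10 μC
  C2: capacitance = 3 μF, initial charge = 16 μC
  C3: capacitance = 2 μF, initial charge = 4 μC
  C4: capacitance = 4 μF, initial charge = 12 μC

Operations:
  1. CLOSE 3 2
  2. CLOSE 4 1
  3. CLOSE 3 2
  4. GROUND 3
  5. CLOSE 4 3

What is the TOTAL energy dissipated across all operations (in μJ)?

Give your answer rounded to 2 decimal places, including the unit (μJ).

Initial: C1(6μF, Q=10μC, V=1.67V), C2(3μF, Q=16μC, V=5.33V), C3(2μF, Q=4μC, V=2.00V), C4(4μF, Q=12μC, V=3.00V)
Op 1: CLOSE 3-2: Q_total=20.00, C_total=5.00, V=4.00; Q3=8.00, Q2=12.00; dissipated=6.667
Op 2: CLOSE 4-1: Q_total=22.00, C_total=10.00, V=2.20; Q4=8.80, Q1=13.20; dissipated=2.133
Op 3: CLOSE 3-2: Q_total=20.00, C_total=5.00, V=4.00; Q3=8.00, Q2=12.00; dissipated=0.000
Op 4: GROUND 3: Q3=0; energy lost=16.000
Op 5: CLOSE 4-3: Q_total=8.80, C_total=6.00, V=1.47; Q4=5.87, Q3=2.93; dissipated=3.227
Total dissipated: 28.027 μJ

Answer: 28.03 μJ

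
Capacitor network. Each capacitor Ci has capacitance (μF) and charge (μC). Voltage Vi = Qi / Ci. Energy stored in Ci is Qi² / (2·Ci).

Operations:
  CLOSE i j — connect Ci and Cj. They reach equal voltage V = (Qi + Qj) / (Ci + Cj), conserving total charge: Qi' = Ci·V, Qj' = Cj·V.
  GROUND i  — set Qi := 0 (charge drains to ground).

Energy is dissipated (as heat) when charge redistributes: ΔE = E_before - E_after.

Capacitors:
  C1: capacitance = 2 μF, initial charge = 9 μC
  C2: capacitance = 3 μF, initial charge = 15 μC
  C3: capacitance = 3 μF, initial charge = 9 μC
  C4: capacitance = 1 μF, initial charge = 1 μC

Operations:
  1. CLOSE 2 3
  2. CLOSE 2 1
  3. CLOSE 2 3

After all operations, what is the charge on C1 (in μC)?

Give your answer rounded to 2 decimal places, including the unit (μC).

Initial: C1(2μF, Q=9μC, V=4.50V), C2(3μF, Q=15μC, V=5.00V), C3(3μF, Q=9μC, V=3.00V), C4(1μF, Q=1μC, V=1.00V)
Op 1: CLOSE 2-3: Q_total=24.00, C_total=6.00, V=4.00; Q2=12.00, Q3=12.00; dissipated=3.000
Op 2: CLOSE 2-1: Q_total=21.00, C_total=5.00, V=4.20; Q2=12.60, Q1=8.40; dissipated=0.150
Op 3: CLOSE 2-3: Q_total=24.60, C_total=6.00, V=4.10; Q2=12.30, Q3=12.30; dissipated=0.030
Final charges: Q1=8.40, Q2=12.30, Q3=12.30, Q4=1.00

Answer: 8.40 μC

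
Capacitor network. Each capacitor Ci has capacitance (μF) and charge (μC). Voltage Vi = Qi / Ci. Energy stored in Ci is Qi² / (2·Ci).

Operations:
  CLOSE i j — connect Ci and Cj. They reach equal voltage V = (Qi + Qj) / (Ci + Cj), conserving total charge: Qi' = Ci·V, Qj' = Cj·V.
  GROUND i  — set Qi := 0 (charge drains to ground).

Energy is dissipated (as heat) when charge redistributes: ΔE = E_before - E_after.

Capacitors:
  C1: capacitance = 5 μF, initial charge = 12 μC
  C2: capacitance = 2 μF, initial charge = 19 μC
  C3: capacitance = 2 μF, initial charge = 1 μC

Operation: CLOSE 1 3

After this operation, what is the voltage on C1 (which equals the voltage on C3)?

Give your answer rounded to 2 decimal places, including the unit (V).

Answer: 1.86 V

Derivation:
Initial: C1(5μF, Q=12μC, V=2.40V), C2(2μF, Q=19μC, V=9.50V), C3(2μF, Q=1μC, V=0.50V)
Op 1: CLOSE 1-3: Q_total=13.00, C_total=7.00, V=1.86; Q1=9.29, Q3=3.71; dissipated=2.579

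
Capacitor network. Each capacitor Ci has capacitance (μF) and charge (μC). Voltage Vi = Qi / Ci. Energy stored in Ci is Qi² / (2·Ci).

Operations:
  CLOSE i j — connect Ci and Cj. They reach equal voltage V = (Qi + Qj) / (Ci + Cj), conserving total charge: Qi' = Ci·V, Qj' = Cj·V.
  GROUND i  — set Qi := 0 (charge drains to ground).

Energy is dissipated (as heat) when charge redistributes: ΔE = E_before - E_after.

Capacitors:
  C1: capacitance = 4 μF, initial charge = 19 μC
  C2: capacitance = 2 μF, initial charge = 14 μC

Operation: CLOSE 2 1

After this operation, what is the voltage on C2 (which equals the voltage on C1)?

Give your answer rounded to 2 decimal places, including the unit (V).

Answer: 5.50 V

Derivation:
Initial: C1(4μF, Q=19μC, V=4.75V), C2(2μF, Q=14μC, V=7.00V)
Op 1: CLOSE 2-1: Q_total=33.00, C_total=6.00, V=5.50; Q2=11.00, Q1=22.00; dissipated=3.375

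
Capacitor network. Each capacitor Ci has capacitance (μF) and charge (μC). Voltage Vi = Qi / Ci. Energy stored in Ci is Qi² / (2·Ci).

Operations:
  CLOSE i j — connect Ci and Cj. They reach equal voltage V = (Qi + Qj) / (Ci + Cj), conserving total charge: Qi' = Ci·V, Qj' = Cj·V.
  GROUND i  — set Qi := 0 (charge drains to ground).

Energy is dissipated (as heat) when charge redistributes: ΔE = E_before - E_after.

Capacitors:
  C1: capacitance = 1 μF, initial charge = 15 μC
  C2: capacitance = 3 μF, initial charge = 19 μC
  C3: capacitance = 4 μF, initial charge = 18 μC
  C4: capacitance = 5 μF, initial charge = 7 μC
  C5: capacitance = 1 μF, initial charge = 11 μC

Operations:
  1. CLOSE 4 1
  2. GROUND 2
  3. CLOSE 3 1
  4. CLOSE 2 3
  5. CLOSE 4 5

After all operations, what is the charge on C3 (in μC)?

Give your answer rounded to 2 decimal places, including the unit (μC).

Answer: 9.90 μC

Derivation:
Initial: C1(1μF, Q=15μC, V=15.00V), C2(3μF, Q=19μC, V=6.33V), C3(4μF, Q=18μC, V=4.50V), C4(5μF, Q=7μC, V=1.40V), C5(1μF, Q=11μC, V=11.00V)
Op 1: CLOSE 4-1: Q_total=22.00, C_total=6.00, V=3.67; Q4=18.33, Q1=3.67; dissipated=77.067
Op 2: GROUND 2: Q2=0; energy lost=60.167
Op 3: CLOSE 3-1: Q_total=21.67, C_total=5.00, V=4.33; Q3=17.33, Q1=4.33; dissipated=0.278
Op 4: CLOSE 2-3: Q_total=17.33, C_total=7.00, V=2.48; Q2=7.43, Q3=9.90; dissipated=16.095
Op 5: CLOSE 4-5: Q_total=29.33, C_total=6.00, V=4.89; Q4=24.44, Q5=4.89; dissipated=22.407
Final charges: Q1=4.33, Q2=7.43, Q3=9.90, Q4=24.44, Q5=4.89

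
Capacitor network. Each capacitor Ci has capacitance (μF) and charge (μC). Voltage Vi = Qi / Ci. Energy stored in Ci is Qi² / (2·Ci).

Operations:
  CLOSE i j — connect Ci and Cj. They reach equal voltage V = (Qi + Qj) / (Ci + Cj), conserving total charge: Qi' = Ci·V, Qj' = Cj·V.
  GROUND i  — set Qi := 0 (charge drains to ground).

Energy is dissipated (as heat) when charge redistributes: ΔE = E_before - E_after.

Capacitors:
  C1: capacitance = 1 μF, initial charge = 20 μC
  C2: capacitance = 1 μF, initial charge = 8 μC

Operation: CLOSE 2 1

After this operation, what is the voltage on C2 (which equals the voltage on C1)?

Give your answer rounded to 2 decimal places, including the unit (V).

Initial: C1(1μF, Q=20μC, V=20.00V), C2(1μF, Q=8μC, V=8.00V)
Op 1: CLOSE 2-1: Q_total=28.00, C_total=2.00, V=14.00; Q2=14.00, Q1=14.00; dissipated=36.000

Answer: 14.00 V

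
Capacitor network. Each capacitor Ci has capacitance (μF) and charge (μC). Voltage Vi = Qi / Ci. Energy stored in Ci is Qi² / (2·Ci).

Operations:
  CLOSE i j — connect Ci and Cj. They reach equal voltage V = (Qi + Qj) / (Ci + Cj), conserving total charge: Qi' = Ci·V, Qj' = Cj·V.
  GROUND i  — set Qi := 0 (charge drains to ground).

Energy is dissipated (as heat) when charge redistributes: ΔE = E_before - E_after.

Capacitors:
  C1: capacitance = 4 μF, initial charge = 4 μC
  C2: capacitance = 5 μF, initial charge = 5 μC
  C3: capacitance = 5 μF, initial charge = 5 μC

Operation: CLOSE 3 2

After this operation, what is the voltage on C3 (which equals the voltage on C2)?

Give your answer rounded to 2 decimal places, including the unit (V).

Initial: C1(4μF, Q=4μC, V=1.00V), C2(5μF, Q=5μC, V=1.00V), C3(5μF, Q=5μC, V=1.00V)
Op 1: CLOSE 3-2: Q_total=10.00, C_total=10.00, V=1.00; Q3=5.00, Q2=5.00; dissipated=0.000

Answer: 1.00 V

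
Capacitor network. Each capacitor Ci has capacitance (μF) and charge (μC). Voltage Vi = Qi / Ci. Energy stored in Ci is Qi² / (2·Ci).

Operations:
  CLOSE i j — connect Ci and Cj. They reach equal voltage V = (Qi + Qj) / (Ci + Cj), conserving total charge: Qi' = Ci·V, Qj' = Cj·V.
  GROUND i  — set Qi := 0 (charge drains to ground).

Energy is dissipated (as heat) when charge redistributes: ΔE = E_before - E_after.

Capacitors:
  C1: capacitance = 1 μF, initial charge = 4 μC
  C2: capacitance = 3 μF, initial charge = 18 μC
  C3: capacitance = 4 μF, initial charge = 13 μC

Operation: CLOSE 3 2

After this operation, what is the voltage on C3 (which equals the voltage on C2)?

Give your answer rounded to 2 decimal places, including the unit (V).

Initial: C1(1μF, Q=4μC, V=4.00V), C2(3μF, Q=18μC, V=6.00V), C3(4μF, Q=13μC, V=3.25V)
Op 1: CLOSE 3-2: Q_total=31.00, C_total=7.00, V=4.43; Q3=17.71, Q2=13.29; dissipated=6.482

Answer: 4.43 V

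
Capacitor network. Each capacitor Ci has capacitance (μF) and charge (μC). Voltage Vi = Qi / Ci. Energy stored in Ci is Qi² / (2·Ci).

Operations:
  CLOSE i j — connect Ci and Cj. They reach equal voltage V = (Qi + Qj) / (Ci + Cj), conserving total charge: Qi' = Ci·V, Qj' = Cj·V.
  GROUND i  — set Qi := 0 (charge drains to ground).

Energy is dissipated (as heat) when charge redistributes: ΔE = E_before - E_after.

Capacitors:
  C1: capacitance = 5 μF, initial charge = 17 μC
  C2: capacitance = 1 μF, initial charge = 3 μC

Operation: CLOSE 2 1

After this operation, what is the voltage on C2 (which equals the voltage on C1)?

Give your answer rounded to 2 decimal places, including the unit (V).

Initial: C1(5μF, Q=17μC, V=3.40V), C2(1μF, Q=3μC, V=3.00V)
Op 1: CLOSE 2-1: Q_total=20.00, C_total=6.00, V=3.33; Q2=3.33, Q1=16.67; dissipated=0.067

Answer: 3.33 V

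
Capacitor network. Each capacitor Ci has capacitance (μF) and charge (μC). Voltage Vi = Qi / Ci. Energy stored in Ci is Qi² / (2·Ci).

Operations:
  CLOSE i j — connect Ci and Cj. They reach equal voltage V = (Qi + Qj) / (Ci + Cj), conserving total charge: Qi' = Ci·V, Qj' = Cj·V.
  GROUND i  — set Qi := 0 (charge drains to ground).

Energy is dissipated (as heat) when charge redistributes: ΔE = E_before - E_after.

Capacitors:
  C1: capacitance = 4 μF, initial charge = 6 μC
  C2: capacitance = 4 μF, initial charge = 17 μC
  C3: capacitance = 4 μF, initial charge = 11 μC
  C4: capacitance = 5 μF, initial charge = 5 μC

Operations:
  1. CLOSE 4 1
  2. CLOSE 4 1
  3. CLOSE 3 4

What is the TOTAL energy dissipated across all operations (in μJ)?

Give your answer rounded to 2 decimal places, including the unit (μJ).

Answer: 2.87 μJ

Derivation:
Initial: C1(4μF, Q=6μC, V=1.50V), C2(4μF, Q=17μC, V=4.25V), C3(4μF, Q=11μC, V=2.75V), C4(5μF, Q=5μC, V=1.00V)
Op 1: CLOSE 4-1: Q_total=11.00, C_total=9.00, V=1.22; Q4=6.11, Q1=4.89; dissipated=0.278
Op 2: CLOSE 4-1: Q_total=11.00, C_total=9.00, V=1.22; Q4=6.11, Q1=4.89; dissipated=0.000
Op 3: CLOSE 3-4: Q_total=17.11, C_total=9.00, V=1.90; Q3=7.60, Q4=9.51; dissipated=2.593
Total dissipated: 2.871 μJ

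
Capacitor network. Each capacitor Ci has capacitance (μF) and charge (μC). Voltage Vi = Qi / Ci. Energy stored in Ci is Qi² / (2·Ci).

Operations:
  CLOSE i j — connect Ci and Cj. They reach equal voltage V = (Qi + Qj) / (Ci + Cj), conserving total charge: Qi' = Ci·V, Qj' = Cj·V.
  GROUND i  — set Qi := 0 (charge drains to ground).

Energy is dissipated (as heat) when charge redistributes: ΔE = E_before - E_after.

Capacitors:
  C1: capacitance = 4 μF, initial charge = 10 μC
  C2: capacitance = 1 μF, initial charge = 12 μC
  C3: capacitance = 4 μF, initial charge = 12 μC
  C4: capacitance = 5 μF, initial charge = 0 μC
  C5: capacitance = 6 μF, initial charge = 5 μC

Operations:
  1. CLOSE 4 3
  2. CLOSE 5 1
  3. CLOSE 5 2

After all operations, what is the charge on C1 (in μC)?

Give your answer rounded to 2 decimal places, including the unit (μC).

Answer: 6.00 μC

Derivation:
Initial: C1(4μF, Q=10μC, V=2.50V), C2(1μF, Q=12μC, V=12.00V), C3(4μF, Q=12μC, V=3.00V), C4(5μF, Q=0μC, V=0.00V), C5(6μF, Q=5μC, V=0.83V)
Op 1: CLOSE 4-3: Q_total=12.00, C_total=9.00, V=1.33; Q4=6.67, Q3=5.33; dissipated=10.000
Op 2: CLOSE 5-1: Q_total=15.00, C_total=10.00, V=1.50; Q5=9.00, Q1=6.00; dissipated=3.333
Op 3: CLOSE 5-2: Q_total=21.00, C_total=7.00, V=3.00; Q5=18.00, Q2=3.00; dissipated=47.250
Final charges: Q1=6.00, Q2=3.00, Q3=5.33, Q4=6.67, Q5=18.00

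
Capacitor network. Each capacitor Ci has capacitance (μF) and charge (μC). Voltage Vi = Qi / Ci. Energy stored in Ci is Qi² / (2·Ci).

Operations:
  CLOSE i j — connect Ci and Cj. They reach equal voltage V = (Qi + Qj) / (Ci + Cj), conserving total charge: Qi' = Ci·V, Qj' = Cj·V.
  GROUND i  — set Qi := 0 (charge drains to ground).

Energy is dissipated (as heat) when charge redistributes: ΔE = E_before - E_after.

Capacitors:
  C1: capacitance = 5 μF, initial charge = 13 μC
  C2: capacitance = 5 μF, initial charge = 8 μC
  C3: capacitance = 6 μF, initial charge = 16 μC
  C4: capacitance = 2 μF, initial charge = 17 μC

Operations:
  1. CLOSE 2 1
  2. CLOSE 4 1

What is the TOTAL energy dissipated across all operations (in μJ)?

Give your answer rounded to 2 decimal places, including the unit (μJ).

Answer: 30.51 μJ

Derivation:
Initial: C1(5μF, Q=13μC, V=2.60V), C2(5μF, Q=8μC, V=1.60V), C3(6μF, Q=16μC, V=2.67V), C4(2μF, Q=17μC, V=8.50V)
Op 1: CLOSE 2-1: Q_total=21.00, C_total=10.00, V=2.10; Q2=10.50, Q1=10.50; dissipated=1.250
Op 2: CLOSE 4-1: Q_total=27.50, C_total=7.00, V=3.93; Q4=7.86, Q1=19.64; dissipated=29.257
Total dissipated: 30.507 μJ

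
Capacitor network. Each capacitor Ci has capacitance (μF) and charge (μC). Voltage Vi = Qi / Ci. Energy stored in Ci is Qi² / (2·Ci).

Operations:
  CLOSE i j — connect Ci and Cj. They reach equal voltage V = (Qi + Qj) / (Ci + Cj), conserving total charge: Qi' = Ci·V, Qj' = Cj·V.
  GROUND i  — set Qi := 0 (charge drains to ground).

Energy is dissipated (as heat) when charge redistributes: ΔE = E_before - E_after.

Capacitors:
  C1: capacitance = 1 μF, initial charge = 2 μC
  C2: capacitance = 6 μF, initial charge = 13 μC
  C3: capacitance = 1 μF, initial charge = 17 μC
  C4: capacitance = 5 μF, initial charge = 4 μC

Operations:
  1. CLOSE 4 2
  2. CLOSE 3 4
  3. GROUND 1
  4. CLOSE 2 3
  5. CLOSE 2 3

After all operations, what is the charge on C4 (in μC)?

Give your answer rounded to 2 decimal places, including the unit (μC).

Answer: 20.61 μC

Derivation:
Initial: C1(1μF, Q=2μC, V=2.00V), C2(6μF, Q=13μC, V=2.17V), C3(1μF, Q=17μC, V=17.00V), C4(5μF, Q=4μC, V=0.80V)
Op 1: CLOSE 4-2: Q_total=17.00, C_total=11.00, V=1.55; Q4=7.73, Q2=9.27; dissipated=2.547
Op 2: CLOSE 3-4: Q_total=24.73, C_total=6.00, V=4.12; Q3=4.12, Q4=20.61; dissipated=99.518
Op 3: GROUND 1: Q1=0; energy lost=2.000
Op 4: CLOSE 2-3: Q_total=13.39, C_total=7.00, V=1.91; Q2=11.48, Q3=1.91; dissipated=2.843
Op 5: CLOSE 2-3: Q_total=13.39, C_total=7.00, V=1.91; Q2=11.48, Q3=1.91; dissipated=0.000
Final charges: Q1=0.00, Q2=11.48, Q3=1.91, Q4=20.61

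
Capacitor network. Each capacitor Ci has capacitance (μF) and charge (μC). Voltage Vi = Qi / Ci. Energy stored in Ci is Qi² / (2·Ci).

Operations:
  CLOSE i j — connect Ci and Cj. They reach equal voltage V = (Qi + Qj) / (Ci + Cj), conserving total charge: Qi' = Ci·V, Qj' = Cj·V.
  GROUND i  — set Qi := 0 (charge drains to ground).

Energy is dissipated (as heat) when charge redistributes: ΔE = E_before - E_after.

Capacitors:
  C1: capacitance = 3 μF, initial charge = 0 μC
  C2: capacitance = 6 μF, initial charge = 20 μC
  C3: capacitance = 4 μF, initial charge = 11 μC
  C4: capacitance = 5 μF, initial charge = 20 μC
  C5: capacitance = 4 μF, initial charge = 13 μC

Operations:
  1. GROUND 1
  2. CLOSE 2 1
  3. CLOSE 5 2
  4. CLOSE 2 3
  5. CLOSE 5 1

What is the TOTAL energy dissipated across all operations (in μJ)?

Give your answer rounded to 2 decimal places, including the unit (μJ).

Initial: C1(3μF, Q=0μC, V=0.00V), C2(6μF, Q=20μC, V=3.33V), C3(4μF, Q=11μC, V=2.75V), C4(5μF, Q=20μC, V=4.00V), C5(4μF, Q=13μC, V=3.25V)
Op 1: GROUND 1: Q1=0; energy lost=0.000
Op 2: CLOSE 2-1: Q_total=20.00, C_total=9.00, V=2.22; Q2=13.33, Q1=6.67; dissipated=11.111
Op 3: CLOSE 5-2: Q_total=26.33, C_total=10.00, V=2.63; Q5=10.53, Q2=15.80; dissipated=1.268
Op 4: CLOSE 2-3: Q_total=26.80, C_total=10.00, V=2.68; Q2=16.08, Q3=10.72; dissipated=0.016
Op 5: CLOSE 5-1: Q_total=17.20, C_total=7.00, V=2.46; Q5=9.83, Q1=7.37; dissipated=0.145
Total dissipated: 12.540 μJ

Answer: 12.54 μJ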